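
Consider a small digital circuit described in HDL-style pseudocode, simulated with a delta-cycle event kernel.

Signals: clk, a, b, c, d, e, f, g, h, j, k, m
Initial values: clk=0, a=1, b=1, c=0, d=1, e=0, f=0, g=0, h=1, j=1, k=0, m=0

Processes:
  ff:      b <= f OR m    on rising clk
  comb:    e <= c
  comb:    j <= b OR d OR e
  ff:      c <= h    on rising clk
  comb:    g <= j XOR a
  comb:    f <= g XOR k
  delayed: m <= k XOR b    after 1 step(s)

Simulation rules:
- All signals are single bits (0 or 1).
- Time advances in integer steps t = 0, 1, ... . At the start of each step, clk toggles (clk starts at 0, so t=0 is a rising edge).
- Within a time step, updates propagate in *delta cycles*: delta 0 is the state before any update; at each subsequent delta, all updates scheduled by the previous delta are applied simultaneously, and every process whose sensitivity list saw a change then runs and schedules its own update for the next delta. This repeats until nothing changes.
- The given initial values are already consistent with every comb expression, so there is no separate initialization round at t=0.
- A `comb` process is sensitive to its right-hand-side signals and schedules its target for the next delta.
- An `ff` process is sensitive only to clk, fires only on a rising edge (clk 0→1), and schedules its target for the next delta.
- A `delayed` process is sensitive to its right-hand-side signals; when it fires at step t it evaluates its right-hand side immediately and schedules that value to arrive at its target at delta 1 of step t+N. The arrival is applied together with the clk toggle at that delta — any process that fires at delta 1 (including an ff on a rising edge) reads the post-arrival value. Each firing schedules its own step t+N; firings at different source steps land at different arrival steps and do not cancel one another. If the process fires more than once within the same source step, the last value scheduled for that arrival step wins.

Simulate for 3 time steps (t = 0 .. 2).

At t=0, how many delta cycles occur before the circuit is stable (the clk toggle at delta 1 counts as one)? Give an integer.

3

t0.Δ0 k=0 m=0 d=1 g=0 e=0 clk=0 h=1 a=1 j=1 f=0 c=0 b=1
t0.Δ1 k=0 m=0 d=1 g=0 e=0 clk=1 h=1 a=1 j=1 f=0 c=0 b=1
t0.Δ2 k=0 m=0 d=1 g=0 e=0 clk=1 h=1 a=1 j=1 f=0 c=1 b=0
t0.Δ3 k=0 m=0 d=1 g=0 e=1 clk=1 h=1 a=1 j=1 f=0 c=1 b=0
t1.Δ0 k=0 m=0 d=1 g=0 e=1 clk=1 h=1 a=1 j=1 f=0 c=1 b=0
t1.Δ1 k=0 m=0 d=1 g=0 e=1 clk=0 h=1 a=1 j=1 f=0 c=1 b=0
t2.Δ0 k=0 m=0 d=1 g=0 e=1 clk=0 h=1 a=1 j=1 f=0 c=1 b=0
t2.Δ1 k=0 m=0 d=1 g=0 e=1 clk=1 h=1 a=1 j=1 f=0 c=1 b=0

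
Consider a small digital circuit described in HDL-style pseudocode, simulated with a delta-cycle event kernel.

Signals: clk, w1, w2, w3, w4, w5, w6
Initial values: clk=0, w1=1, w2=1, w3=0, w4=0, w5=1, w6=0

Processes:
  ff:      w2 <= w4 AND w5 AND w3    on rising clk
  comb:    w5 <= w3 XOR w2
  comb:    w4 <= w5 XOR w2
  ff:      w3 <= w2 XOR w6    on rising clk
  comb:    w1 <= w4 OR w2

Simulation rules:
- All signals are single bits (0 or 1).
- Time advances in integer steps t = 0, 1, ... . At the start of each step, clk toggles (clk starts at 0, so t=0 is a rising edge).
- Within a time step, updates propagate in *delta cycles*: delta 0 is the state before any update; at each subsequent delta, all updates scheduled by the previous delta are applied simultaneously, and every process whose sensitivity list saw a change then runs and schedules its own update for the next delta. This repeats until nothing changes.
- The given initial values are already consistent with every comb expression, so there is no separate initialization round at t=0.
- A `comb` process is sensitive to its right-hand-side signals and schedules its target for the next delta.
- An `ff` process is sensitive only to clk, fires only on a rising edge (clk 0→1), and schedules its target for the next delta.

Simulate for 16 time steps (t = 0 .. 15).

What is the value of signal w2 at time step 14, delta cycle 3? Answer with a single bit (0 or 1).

t=0 Δ0: w2=1 w1=1 w5=1 w4=0 w6=0 w3=0 clk=0
  Δ1: clk:0→1
  Δ2: w2:1→0, w3:0→1
  Δ3: w1:1→0, w4:0→1
  Δ4: w1:0→1
  (4Δ to stable)
t=1 Δ0: w2=0 w1=1 w5=1 w4=1 w6=0 w3=1 clk=1
  Δ1: clk:1→0
  (1Δ to stable)
t=2 Δ0: w2=0 w1=1 w5=1 w4=1 w6=0 w3=1 clk=0
  Δ1: clk:0→1
  Δ2: w2:0→1, w3:1→0
  Δ3: w4:1→0
  (3Δ to stable)
t=3 Δ0: w2=1 w1=1 w5=1 w4=0 w6=0 w3=0 clk=1
  Δ1: clk:1→0
  (1Δ to stable)
t=4 Δ0: w2=1 w1=1 w5=1 w4=0 w6=0 w3=0 clk=0
  Δ1: clk:0→1
  Δ2: w2:1→0, w3:0→1
  Δ3: w1:1→0, w4:0→1
  Δ4: w1:0→1
  (4Δ to stable)
t=5 Δ0: w2=0 w1=1 w5=1 w4=1 w6=0 w3=1 clk=1
  Δ1: clk:1→0
  (1Δ to stable)
t=6 Δ0: w2=0 w1=1 w5=1 w4=1 w6=0 w3=1 clk=0
  Δ1: clk:0→1
  Δ2: w2:0→1, w3:1→0
  Δ3: w4:1→0
  (3Δ to stable)
t=7 Δ0: w2=1 w1=1 w5=1 w4=0 w6=0 w3=0 clk=1
  Δ1: clk:1→0
  (1Δ to stable)
t=8 Δ0: w2=1 w1=1 w5=1 w4=0 w6=0 w3=0 clk=0
  Δ1: clk:0→1
  Δ2: w2:1→0, w3:0→1
  Δ3: w1:1→0, w4:0→1
  Δ4: w1:0→1
  (4Δ to stable)
t=9 Δ0: w2=0 w1=1 w5=1 w4=1 w6=0 w3=1 clk=1
  Δ1: clk:1→0
  (1Δ to stable)
t=10 Δ0: w2=0 w1=1 w5=1 w4=1 w6=0 w3=1 clk=0
  Δ1: clk:0→1
  Δ2: w2:0→1, w3:1→0
  Δ3: w4:1→0
  (3Δ to stable)
t=11 Δ0: w2=1 w1=1 w5=1 w4=0 w6=0 w3=0 clk=1
  Δ1: clk:1→0
  (1Δ to stable)
t=12 Δ0: w2=1 w1=1 w5=1 w4=0 w6=0 w3=0 clk=0
  Δ1: clk:0→1
  Δ2: w2:1→0, w3:0→1
  Δ3: w1:1→0, w4:0→1
  Δ4: w1:0→1
  (4Δ to stable)
t=13 Δ0: w2=0 w1=1 w5=1 w4=1 w6=0 w3=1 clk=1
  Δ1: clk:1→0
  (1Δ to stable)
t=14 Δ0: w2=0 w1=1 w5=1 w4=1 w6=0 w3=1 clk=0
  Δ1: clk:0→1
  Δ2: w2:0→1, w3:1→0
  Δ3: w4:1→0
  (3Δ to stable)
t=15 Δ0: w2=1 w1=1 w5=1 w4=0 w6=0 w3=0 clk=1
  Δ1: clk:1→0
  (1Δ to stable)

1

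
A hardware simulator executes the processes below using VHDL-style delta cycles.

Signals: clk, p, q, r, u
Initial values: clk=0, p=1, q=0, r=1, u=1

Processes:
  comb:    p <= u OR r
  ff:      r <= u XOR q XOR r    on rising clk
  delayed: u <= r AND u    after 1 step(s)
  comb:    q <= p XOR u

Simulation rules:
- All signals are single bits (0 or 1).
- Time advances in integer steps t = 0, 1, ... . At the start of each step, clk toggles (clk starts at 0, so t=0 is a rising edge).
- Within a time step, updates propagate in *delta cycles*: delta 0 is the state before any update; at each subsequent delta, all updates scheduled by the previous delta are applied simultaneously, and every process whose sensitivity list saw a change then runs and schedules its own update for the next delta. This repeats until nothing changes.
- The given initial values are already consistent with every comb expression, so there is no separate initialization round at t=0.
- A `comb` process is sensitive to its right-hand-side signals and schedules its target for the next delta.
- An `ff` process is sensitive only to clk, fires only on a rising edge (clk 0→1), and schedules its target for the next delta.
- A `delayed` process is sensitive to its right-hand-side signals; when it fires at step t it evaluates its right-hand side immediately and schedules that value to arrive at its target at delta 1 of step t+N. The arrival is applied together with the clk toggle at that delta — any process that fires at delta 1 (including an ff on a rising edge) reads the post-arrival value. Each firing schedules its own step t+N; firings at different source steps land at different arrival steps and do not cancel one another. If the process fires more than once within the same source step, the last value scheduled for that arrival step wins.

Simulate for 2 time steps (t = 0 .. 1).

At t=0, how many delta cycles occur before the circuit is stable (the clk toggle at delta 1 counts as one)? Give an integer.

2

t=0 Δ0: q=0 r=1 p=1 u=1 clk=0
  Δ1: clk:0→1
  Δ2: r:1→0
  (2Δ to stable)
t=1 Δ0: q=0 r=0 p=1 u=1 clk=1
  Δ1: u:1→0, clk:1→0
  Δ2: q:0→1, p:1→0
  Δ3: q:1→0
  (3Δ to stable)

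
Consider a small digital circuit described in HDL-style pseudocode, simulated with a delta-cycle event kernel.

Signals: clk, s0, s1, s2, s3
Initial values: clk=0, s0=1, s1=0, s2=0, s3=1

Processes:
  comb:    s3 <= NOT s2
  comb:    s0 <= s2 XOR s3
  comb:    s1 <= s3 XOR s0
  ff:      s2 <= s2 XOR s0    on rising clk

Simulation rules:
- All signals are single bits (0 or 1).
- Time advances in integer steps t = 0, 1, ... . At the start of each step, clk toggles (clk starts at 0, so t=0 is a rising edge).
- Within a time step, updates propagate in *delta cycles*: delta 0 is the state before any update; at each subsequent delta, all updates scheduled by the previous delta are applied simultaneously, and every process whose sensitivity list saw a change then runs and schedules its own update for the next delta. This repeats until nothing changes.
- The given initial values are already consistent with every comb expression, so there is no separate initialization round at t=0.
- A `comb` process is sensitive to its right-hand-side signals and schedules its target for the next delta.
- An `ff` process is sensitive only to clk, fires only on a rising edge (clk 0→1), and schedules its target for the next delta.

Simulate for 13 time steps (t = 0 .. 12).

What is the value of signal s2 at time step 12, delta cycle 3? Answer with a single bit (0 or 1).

t0.Δ0 s3=1 clk=0 s2=0 s0=1 s1=0
t0.Δ1 s3=1 clk=1 s2=0 s0=1 s1=0
t0.Δ2 s3=1 clk=1 s2=1 s0=1 s1=0
t0.Δ3 s3=0 clk=1 s2=1 s0=0 s1=0
t0.Δ4 s3=0 clk=1 s2=1 s0=1 s1=0
t0.Δ5 s3=0 clk=1 s2=1 s0=1 s1=1
t1.Δ0 s3=0 clk=1 s2=1 s0=1 s1=1
t1.Δ1 s3=0 clk=0 s2=1 s0=1 s1=1
t2.Δ0 s3=0 clk=0 s2=1 s0=1 s1=1
t2.Δ1 s3=0 clk=1 s2=1 s0=1 s1=1
t2.Δ2 s3=0 clk=1 s2=0 s0=1 s1=1
t2.Δ3 s3=1 clk=1 s2=0 s0=0 s1=1
t2.Δ4 s3=1 clk=1 s2=0 s0=1 s1=1
t2.Δ5 s3=1 clk=1 s2=0 s0=1 s1=0
t3.Δ0 s3=1 clk=1 s2=0 s0=1 s1=0
t3.Δ1 s3=1 clk=0 s2=0 s0=1 s1=0
t4.Δ0 s3=1 clk=0 s2=0 s0=1 s1=0
t4.Δ1 s3=1 clk=1 s2=0 s0=1 s1=0
t4.Δ2 s3=1 clk=1 s2=1 s0=1 s1=0
t4.Δ3 s3=0 clk=1 s2=1 s0=0 s1=0
t4.Δ4 s3=0 clk=1 s2=1 s0=1 s1=0
t4.Δ5 s3=0 clk=1 s2=1 s0=1 s1=1
t5.Δ0 s3=0 clk=1 s2=1 s0=1 s1=1
t5.Δ1 s3=0 clk=0 s2=1 s0=1 s1=1
t6.Δ0 s3=0 clk=0 s2=1 s0=1 s1=1
t6.Δ1 s3=0 clk=1 s2=1 s0=1 s1=1
t6.Δ2 s3=0 clk=1 s2=0 s0=1 s1=1
t6.Δ3 s3=1 clk=1 s2=0 s0=0 s1=1
t6.Δ4 s3=1 clk=1 s2=0 s0=1 s1=1
t6.Δ5 s3=1 clk=1 s2=0 s0=1 s1=0
t7.Δ0 s3=1 clk=1 s2=0 s0=1 s1=0
t7.Δ1 s3=1 clk=0 s2=0 s0=1 s1=0
t8.Δ0 s3=1 clk=0 s2=0 s0=1 s1=0
t8.Δ1 s3=1 clk=1 s2=0 s0=1 s1=0
t8.Δ2 s3=1 clk=1 s2=1 s0=1 s1=0
t8.Δ3 s3=0 clk=1 s2=1 s0=0 s1=0
t8.Δ4 s3=0 clk=1 s2=1 s0=1 s1=0
t8.Δ5 s3=0 clk=1 s2=1 s0=1 s1=1
t9.Δ0 s3=0 clk=1 s2=1 s0=1 s1=1
t9.Δ1 s3=0 clk=0 s2=1 s0=1 s1=1
t10.Δ0 s3=0 clk=0 s2=1 s0=1 s1=1
t10.Δ1 s3=0 clk=1 s2=1 s0=1 s1=1
t10.Δ2 s3=0 clk=1 s2=0 s0=1 s1=1
t10.Δ3 s3=1 clk=1 s2=0 s0=0 s1=1
t10.Δ4 s3=1 clk=1 s2=0 s0=1 s1=1
t10.Δ5 s3=1 clk=1 s2=0 s0=1 s1=0
t11.Δ0 s3=1 clk=1 s2=0 s0=1 s1=0
t11.Δ1 s3=1 clk=0 s2=0 s0=1 s1=0
t12.Δ0 s3=1 clk=0 s2=0 s0=1 s1=0
t12.Δ1 s3=1 clk=1 s2=0 s0=1 s1=0
t12.Δ2 s3=1 clk=1 s2=1 s0=1 s1=0
t12.Δ3 s3=0 clk=1 s2=1 s0=0 s1=0
t12.Δ4 s3=0 clk=1 s2=1 s0=1 s1=0
t12.Δ5 s3=0 clk=1 s2=1 s0=1 s1=1

1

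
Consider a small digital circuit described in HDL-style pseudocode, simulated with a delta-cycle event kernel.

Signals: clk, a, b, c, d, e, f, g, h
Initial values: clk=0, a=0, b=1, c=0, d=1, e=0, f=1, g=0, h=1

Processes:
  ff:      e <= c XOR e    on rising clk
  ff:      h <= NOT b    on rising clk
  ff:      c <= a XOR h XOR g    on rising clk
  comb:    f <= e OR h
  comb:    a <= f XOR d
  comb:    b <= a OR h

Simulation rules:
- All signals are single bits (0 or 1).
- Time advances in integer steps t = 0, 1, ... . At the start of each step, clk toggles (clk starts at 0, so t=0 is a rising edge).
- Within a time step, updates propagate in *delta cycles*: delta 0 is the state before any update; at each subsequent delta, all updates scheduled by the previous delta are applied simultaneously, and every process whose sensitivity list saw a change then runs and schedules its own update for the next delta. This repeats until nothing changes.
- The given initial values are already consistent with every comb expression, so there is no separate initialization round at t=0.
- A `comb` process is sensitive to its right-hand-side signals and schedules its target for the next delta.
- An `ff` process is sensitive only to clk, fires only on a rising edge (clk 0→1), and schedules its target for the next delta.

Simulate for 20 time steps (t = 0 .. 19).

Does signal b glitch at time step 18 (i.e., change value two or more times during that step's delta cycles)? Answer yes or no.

yes

[bits: a,b,h,clk,d,g,f,e,c]
t=0: Δ0=011010100 Δ1=011110100 Δ2=010110101 Δ3=000110001 Δ4=100110001 Δ5=110110001 | 5Δ
t=1: Δ0=110110001 Δ1=110010001 | 1Δ
t=2: Δ0=110010001 Δ1=110110001 Δ2=110110011 Δ3=110110111 Δ4=010110111 Δ5=000110111 | 5Δ
t=3: Δ0=000110111 Δ1=000010111 | 1Δ
t=4: Δ0=000010111 Δ1=000110111 Δ2=001110100 Δ3=011110100 | 3Δ
t=5: Δ0=011110100 Δ1=011010100 | 1Δ
t=6: Δ0=011010100 Δ1=011110100 Δ2=010110101 Δ3=000110001 Δ4=100110001 Δ5=110110001 | 5Δ
t=7: Δ0=110110001 Δ1=110010001 | 1Δ
t=8: Δ0=110010001 Δ1=110110001 Δ2=110110011 Δ3=110110111 Δ4=010110111 Δ5=000110111 | 5Δ
t=9: Δ0=000110111 Δ1=000010111 | 1Δ
t=10: Δ0=000010111 Δ1=000110111 Δ2=001110100 Δ3=011110100 | 3Δ
t=11: Δ0=011110100 Δ1=011010100 | 1Δ
t=12: Δ0=011010100 Δ1=011110100 Δ2=010110101 Δ3=000110001 Δ4=100110001 Δ5=110110001 | 5Δ
t=13: Δ0=110110001 Δ1=110010001 | 1Δ
t=14: Δ0=110010001 Δ1=110110001 Δ2=110110011 Δ3=110110111 Δ4=010110111 Δ5=000110111 | 5Δ
t=15: Δ0=000110111 Δ1=000010111 | 1Δ
t=16: Δ0=000010111 Δ1=000110111 Δ2=001110100 Δ3=011110100 | 3Δ
t=17: Δ0=011110100 Δ1=011010100 | 1Δ
t=18: Δ0=011010100 Δ1=011110100 Δ2=010110101 Δ3=000110001 Δ4=100110001 Δ5=110110001 | 5Δ
t=19: Δ0=110110001 Δ1=110010001 | 1Δ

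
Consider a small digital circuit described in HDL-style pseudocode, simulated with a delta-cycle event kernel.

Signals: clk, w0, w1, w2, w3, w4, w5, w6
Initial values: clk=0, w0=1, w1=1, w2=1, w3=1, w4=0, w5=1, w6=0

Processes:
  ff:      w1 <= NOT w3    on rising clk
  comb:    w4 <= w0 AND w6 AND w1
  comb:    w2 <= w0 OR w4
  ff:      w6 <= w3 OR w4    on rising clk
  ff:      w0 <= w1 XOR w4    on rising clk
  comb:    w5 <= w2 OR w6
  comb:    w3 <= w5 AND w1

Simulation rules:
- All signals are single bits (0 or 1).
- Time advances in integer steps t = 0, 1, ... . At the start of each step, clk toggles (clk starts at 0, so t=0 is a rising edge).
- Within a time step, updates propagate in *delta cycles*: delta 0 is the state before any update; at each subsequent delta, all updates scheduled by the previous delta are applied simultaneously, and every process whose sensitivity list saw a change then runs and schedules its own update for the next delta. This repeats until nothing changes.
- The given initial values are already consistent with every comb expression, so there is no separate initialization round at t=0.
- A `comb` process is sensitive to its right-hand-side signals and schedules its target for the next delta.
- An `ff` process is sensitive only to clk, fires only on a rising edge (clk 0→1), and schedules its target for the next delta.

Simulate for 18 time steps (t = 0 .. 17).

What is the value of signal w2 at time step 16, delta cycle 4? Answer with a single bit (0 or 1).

t=0 Δ0: w5=1 w0=1 w6=0 w1=1 clk=0 w3=1 w2=1 w4=0
  Δ1: clk:0→1
  Δ2: w6:0→1, w1:1→0
  Δ3: w3:1→0
  (3Δ to stable)
t=1 Δ0: w5=1 w0=1 w6=1 w1=0 clk=1 w3=0 w2=1 w4=0
  Δ1: clk:1→0
  (1Δ to stable)
t=2 Δ0: w5=1 w0=1 w6=1 w1=0 clk=0 w3=0 w2=1 w4=0
  Δ1: clk:0→1
  Δ2: w0:1→0, w6:1→0, w1:0→1
  Δ3: w3:0→1, w2:1→0
  Δ4: w5:1→0
  Δ5: w3:1→0
  (5Δ to stable)
t=3 Δ0: w5=0 w0=0 w6=0 w1=1 clk=1 w3=0 w2=0 w4=0
  Δ1: clk:1→0
  (1Δ to stable)
t=4 Δ0: w5=0 w0=0 w6=0 w1=1 clk=0 w3=0 w2=0 w4=0
  Δ1: clk:0→1
  Δ2: w0:0→1
  Δ3: w2:0→1
  Δ4: w5:0→1
  Δ5: w3:0→1
  (5Δ to stable)
t=5 Δ0: w5=1 w0=1 w6=0 w1=1 clk=1 w3=1 w2=1 w4=0
  Δ1: clk:1→0
  (1Δ to stable)
t=6 Δ0: w5=1 w0=1 w6=0 w1=1 clk=0 w3=1 w2=1 w4=0
  Δ1: clk:0→1
  Δ2: w6:0→1, w1:1→0
  Δ3: w3:1→0
  (3Δ to stable)
t=7 Δ0: w5=1 w0=1 w6=1 w1=0 clk=1 w3=0 w2=1 w4=0
  Δ1: clk:1→0
  (1Δ to stable)
t=8 Δ0: w5=1 w0=1 w6=1 w1=0 clk=0 w3=0 w2=1 w4=0
  Δ1: clk:0→1
  Δ2: w0:1→0, w6:1→0, w1:0→1
  Δ3: w3:0→1, w2:1→0
  Δ4: w5:1→0
  Δ5: w3:1→0
  (5Δ to stable)
t=9 Δ0: w5=0 w0=0 w6=0 w1=1 clk=1 w3=0 w2=0 w4=0
  Δ1: clk:1→0
  (1Δ to stable)
t=10 Δ0: w5=0 w0=0 w6=0 w1=1 clk=0 w3=0 w2=0 w4=0
  Δ1: clk:0→1
  Δ2: w0:0→1
  Δ3: w2:0→1
  Δ4: w5:0→1
  Δ5: w3:0→1
  (5Δ to stable)
t=11 Δ0: w5=1 w0=1 w6=0 w1=1 clk=1 w3=1 w2=1 w4=0
  Δ1: clk:1→0
  (1Δ to stable)
t=12 Δ0: w5=1 w0=1 w6=0 w1=1 clk=0 w3=1 w2=1 w4=0
  Δ1: clk:0→1
  Δ2: w6:0→1, w1:1→0
  Δ3: w3:1→0
  (3Δ to stable)
t=13 Δ0: w5=1 w0=1 w6=1 w1=0 clk=1 w3=0 w2=1 w4=0
  Δ1: clk:1→0
  (1Δ to stable)
t=14 Δ0: w5=1 w0=1 w6=1 w1=0 clk=0 w3=0 w2=1 w4=0
  Δ1: clk:0→1
  Δ2: w0:1→0, w6:1→0, w1:0→1
  Δ3: w3:0→1, w2:1→0
  Δ4: w5:1→0
  Δ5: w3:1→0
  (5Δ to stable)
t=15 Δ0: w5=0 w0=0 w6=0 w1=1 clk=1 w3=0 w2=0 w4=0
  Δ1: clk:1→0
  (1Δ to stable)
t=16 Δ0: w5=0 w0=0 w6=0 w1=1 clk=0 w3=0 w2=0 w4=0
  Δ1: clk:0→1
  Δ2: w0:0→1
  Δ3: w2:0→1
  Δ4: w5:0→1
  Δ5: w3:0→1
  (5Δ to stable)
t=17 Δ0: w5=1 w0=1 w6=0 w1=1 clk=1 w3=1 w2=1 w4=0
  Δ1: clk:1→0
  (1Δ to stable)

1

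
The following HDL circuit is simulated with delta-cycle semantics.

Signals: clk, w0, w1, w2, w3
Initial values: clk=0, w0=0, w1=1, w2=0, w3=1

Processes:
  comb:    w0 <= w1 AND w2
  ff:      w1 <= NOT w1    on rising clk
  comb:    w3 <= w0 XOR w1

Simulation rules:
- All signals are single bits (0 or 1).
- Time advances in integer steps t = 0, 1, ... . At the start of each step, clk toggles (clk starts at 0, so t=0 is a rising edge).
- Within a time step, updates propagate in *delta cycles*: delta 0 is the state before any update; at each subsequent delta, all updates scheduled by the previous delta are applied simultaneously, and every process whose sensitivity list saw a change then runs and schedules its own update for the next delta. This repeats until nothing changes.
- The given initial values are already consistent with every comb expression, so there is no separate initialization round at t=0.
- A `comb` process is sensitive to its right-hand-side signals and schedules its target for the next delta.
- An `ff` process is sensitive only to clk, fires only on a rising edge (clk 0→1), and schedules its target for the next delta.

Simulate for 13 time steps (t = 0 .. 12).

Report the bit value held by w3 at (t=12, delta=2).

1

t0.Δ0 clk=0 w2=0 w0=0 w1=1 w3=1
t0.Δ1 clk=1 w2=0 w0=0 w1=1 w3=1
t0.Δ2 clk=1 w2=0 w0=0 w1=0 w3=1
t0.Δ3 clk=1 w2=0 w0=0 w1=0 w3=0
t1.Δ0 clk=1 w2=0 w0=0 w1=0 w3=0
t1.Δ1 clk=0 w2=0 w0=0 w1=0 w3=0
t2.Δ0 clk=0 w2=0 w0=0 w1=0 w3=0
t2.Δ1 clk=1 w2=0 w0=0 w1=0 w3=0
t2.Δ2 clk=1 w2=0 w0=0 w1=1 w3=0
t2.Δ3 clk=1 w2=0 w0=0 w1=1 w3=1
t3.Δ0 clk=1 w2=0 w0=0 w1=1 w3=1
t3.Δ1 clk=0 w2=0 w0=0 w1=1 w3=1
t4.Δ0 clk=0 w2=0 w0=0 w1=1 w3=1
t4.Δ1 clk=1 w2=0 w0=0 w1=1 w3=1
t4.Δ2 clk=1 w2=0 w0=0 w1=0 w3=1
t4.Δ3 clk=1 w2=0 w0=0 w1=0 w3=0
t5.Δ0 clk=1 w2=0 w0=0 w1=0 w3=0
t5.Δ1 clk=0 w2=0 w0=0 w1=0 w3=0
t6.Δ0 clk=0 w2=0 w0=0 w1=0 w3=0
t6.Δ1 clk=1 w2=0 w0=0 w1=0 w3=0
t6.Δ2 clk=1 w2=0 w0=0 w1=1 w3=0
t6.Δ3 clk=1 w2=0 w0=0 w1=1 w3=1
t7.Δ0 clk=1 w2=0 w0=0 w1=1 w3=1
t7.Δ1 clk=0 w2=0 w0=0 w1=1 w3=1
t8.Δ0 clk=0 w2=0 w0=0 w1=1 w3=1
t8.Δ1 clk=1 w2=0 w0=0 w1=1 w3=1
t8.Δ2 clk=1 w2=0 w0=0 w1=0 w3=1
t8.Δ3 clk=1 w2=0 w0=0 w1=0 w3=0
t9.Δ0 clk=1 w2=0 w0=0 w1=0 w3=0
t9.Δ1 clk=0 w2=0 w0=0 w1=0 w3=0
t10.Δ0 clk=0 w2=0 w0=0 w1=0 w3=0
t10.Δ1 clk=1 w2=0 w0=0 w1=0 w3=0
t10.Δ2 clk=1 w2=0 w0=0 w1=1 w3=0
t10.Δ3 clk=1 w2=0 w0=0 w1=1 w3=1
t11.Δ0 clk=1 w2=0 w0=0 w1=1 w3=1
t11.Δ1 clk=0 w2=0 w0=0 w1=1 w3=1
t12.Δ0 clk=0 w2=0 w0=0 w1=1 w3=1
t12.Δ1 clk=1 w2=0 w0=0 w1=1 w3=1
t12.Δ2 clk=1 w2=0 w0=0 w1=0 w3=1
t12.Δ3 clk=1 w2=0 w0=0 w1=0 w3=0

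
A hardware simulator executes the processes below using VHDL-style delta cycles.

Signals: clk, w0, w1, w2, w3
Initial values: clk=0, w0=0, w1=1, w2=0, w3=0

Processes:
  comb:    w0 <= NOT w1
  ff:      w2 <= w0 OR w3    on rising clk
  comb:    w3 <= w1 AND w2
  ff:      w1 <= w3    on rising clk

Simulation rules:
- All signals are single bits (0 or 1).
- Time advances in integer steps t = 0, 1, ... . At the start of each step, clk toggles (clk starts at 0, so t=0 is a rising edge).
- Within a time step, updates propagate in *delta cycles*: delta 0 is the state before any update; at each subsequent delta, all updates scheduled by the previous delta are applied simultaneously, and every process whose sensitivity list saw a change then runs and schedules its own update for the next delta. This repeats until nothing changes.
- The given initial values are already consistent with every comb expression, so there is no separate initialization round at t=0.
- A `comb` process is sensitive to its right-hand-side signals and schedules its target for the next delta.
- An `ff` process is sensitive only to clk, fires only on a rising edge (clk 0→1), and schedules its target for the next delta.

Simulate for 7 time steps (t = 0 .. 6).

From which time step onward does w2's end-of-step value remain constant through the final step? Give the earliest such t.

t0.Δ0 w1=1 w2=0 w0=0 w3=0 clk=0
t0.Δ1 w1=1 w2=0 w0=0 w3=0 clk=1
t0.Δ2 w1=0 w2=0 w0=0 w3=0 clk=1
t0.Δ3 w1=0 w2=0 w0=1 w3=0 clk=1
t1.Δ0 w1=0 w2=0 w0=1 w3=0 clk=1
t1.Δ1 w1=0 w2=0 w0=1 w3=0 clk=0
t2.Δ0 w1=0 w2=0 w0=1 w3=0 clk=0
t2.Δ1 w1=0 w2=0 w0=1 w3=0 clk=1
t2.Δ2 w1=0 w2=1 w0=1 w3=0 clk=1
t3.Δ0 w1=0 w2=1 w0=1 w3=0 clk=1
t3.Δ1 w1=0 w2=1 w0=1 w3=0 clk=0
t4.Δ0 w1=0 w2=1 w0=1 w3=0 clk=0
t4.Δ1 w1=0 w2=1 w0=1 w3=0 clk=1
t5.Δ0 w1=0 w2=1 w0=1 w3=0 clk=1
t5.Δ1 w1=0 w2=1 w0=1 w3=0 clk=0
t6.Δ0 w1=0 w2=1 w0=1 w3=0 clk=0
t6.Δ1 w1=0 w2=1 w0=1 w3=0 clk=1

2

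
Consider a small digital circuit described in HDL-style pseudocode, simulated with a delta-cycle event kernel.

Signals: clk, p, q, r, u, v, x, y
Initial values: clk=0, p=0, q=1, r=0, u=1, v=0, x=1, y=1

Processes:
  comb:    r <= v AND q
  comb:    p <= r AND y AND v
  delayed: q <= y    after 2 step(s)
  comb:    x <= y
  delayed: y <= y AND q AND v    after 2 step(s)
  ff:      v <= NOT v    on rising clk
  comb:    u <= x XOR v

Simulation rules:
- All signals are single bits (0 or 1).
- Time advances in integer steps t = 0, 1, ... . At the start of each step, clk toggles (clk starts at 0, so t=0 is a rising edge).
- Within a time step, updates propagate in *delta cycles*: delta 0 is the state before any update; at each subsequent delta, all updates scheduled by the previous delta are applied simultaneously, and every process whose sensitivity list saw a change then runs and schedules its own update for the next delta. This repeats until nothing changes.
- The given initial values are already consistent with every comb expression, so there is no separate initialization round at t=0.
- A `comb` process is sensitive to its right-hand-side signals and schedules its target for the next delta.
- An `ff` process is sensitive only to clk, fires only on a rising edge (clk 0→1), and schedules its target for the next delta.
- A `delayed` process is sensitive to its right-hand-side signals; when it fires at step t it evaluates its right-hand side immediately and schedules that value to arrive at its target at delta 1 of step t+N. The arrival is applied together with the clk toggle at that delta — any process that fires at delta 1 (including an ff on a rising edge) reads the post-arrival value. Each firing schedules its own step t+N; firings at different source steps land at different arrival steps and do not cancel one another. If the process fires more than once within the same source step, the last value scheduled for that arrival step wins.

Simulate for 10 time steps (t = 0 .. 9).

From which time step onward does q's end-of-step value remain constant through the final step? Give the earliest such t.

t=0 Δ0: u=1 clk=0 q=1 p=0 r=0 v=0 x=1 y=1
  Δ1: clk:0→1
  Δ2: v:0→1
  Δ3: u:1→0, r:0→1
  Δ4: p:0→1
  (4Δ to stable)
t=1 Δ0: u=0 clk=1 q=1 p=1 r=1 v=1 x=1 y=1
  Δ1: clk:1→0
  (1Δ to stable)
t=2 Δ0: u=0 clk=0 q=1 p=1 r=1 v=1 x=1 y=1
  Δ1: clk:0→1
  Δ2: v:1→0
  Δ3: u:0→1, p:1→0, r:1→0
  (3Δ to stable)
t=3 Δ0: u=1 clk=1 q=1 p=0 r=0 v=0 x=1 y=1
  Δ1: clk:1→0
  (1Δ to stable)
t=4 Δ0: u=1 clk=0 q=1 p=0 r=0 v=0 x=1 y=1
  Δ1: clk:0→1, y:1→0
  Δ2: v:0→1, x:1→0
  Δ3: r:0→1
  (3Δ to stable)
t=5 Δ0: u=1 clk=1 q=1 p=0 r=1 v=1 x=0 y=0
  Δ1: clk:1→0
  (1Δ to stable)
t=6 Δ0: u=1 clk=0 q=1 p=0 r=1 v=1 x=0 y=0
  Δ1: clk:0→1, q:1→0
  Δ2: r:1→0, v:1→0
  Δ3: u:1→0
  (3Δ to stable)
t=7 Δ0: u=0 clk=1 q=0 p=0 r=0 v=0 x=0 y=0
  Δ1: clk:1→0
  (1Δ to stable)
t=8 Δ0: u=0 clk=0 q=0 p=0 r=0 v=0 x=0 y=0
  Δ1: clk:0→1
  Δ2: v:0→1
  Δ3: u:0→1
  (3Δ to stable)
t=9 Δ0: u=1 clk=1 q=0 p=0 r=0 v=1 x=0 y=0
  Δ1: clk:1→0
  (1Δ to stable)

6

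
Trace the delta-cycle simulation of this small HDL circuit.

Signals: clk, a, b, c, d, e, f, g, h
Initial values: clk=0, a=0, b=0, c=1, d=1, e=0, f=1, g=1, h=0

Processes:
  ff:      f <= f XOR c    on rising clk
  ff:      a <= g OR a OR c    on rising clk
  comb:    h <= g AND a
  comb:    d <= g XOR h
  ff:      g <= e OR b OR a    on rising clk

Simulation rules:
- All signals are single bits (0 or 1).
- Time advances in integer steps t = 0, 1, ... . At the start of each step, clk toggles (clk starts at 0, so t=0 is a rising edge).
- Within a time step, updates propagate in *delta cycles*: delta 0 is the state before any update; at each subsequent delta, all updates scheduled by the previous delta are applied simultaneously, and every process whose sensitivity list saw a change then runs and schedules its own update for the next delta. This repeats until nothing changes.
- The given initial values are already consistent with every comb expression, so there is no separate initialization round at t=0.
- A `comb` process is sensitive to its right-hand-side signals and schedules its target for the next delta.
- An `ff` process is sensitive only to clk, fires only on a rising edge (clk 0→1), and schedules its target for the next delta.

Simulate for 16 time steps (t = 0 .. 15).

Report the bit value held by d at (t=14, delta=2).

[bits: d,g,e,h,clk,c,b,a,f]
t=0: Δ0=110001001 Δ1=110011001 Δ2=100011010 Δ3=000011010 | 3Δ
t=1: Δ0=000011010 Δ1=000001010 | 1Δ
t=2: Δ0=000001010 Δ1=000011010 Δ2=010011011 Δ3=110111011 Δ4=010111011 | 4Δ
t=3: Δ0=010111011 Δ1=010101011 | 1Δ
t=4: Δ0=010101011 Δ1=010111011 Δ2=010111010 | 2Δ
t=5: Δ0=010111010 Δ1=010101010 | 1Δ
t=6: Δ0=010101010 Δ1=010111010 Δ2=010111011 | 2Δ
t=7: Δ0=010111011 Δ1=010101011 | 1Δ
t=8: Δ0=010101011 Δ1=010111011 Δ2=010111010 | 2Δ
t=9: Δ0=010111010 Δ1=010101010 | 1Δ
t=10: Δ0=010101010 Δ1=010111010 Δ2=010111011 | 2Δ
t=11: Δ0=010111011 Δ1=010101011 | 1Δ
t=12: Δ0=010101011 Δ1=010111011 Δ2=010111010 | 2Δ
t=13: Δ0=010111010 Δ1=010101010 | 1Δ
t=14: Δ0=010101010 Δ1=010111010 Δ2=010111011 | 2Δ
t=15: Δ0=010111011 Δ1=010101011 | 1Δ

0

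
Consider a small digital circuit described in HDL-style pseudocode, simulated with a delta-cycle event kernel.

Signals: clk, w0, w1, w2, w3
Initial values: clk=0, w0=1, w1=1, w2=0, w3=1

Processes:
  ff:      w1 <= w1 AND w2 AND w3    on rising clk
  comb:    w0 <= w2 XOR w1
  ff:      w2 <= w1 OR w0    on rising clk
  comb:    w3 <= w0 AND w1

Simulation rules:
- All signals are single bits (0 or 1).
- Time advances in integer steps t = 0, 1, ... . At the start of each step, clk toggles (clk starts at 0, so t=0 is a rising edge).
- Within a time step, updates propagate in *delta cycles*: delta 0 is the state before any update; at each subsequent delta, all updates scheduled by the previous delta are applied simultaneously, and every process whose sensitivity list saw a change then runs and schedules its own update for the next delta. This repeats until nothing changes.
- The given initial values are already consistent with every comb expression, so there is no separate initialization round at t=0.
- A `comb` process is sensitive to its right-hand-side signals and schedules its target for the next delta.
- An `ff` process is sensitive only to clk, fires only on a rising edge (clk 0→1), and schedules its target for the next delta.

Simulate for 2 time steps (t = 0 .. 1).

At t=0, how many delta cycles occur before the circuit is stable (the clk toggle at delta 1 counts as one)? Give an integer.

3

t0.Δ0 clk=0 w0=1 w3=1 w2=0 w1=1
t0.Δ1 clk=1 w0=1 w3=1 w2=0 w1=1
t0.Δ2 clk=1 w0=1 w3=1 w2=1 w1=0
t0.Δ3 clk=1 w0=1 w3=0 w2=1 w1=0
t1.Δ0 clk=1 w0=1 w3=0 w2=1 w1=0
t1.Δ1 clk=0 w0=1 w3=0 w2=1 w1=0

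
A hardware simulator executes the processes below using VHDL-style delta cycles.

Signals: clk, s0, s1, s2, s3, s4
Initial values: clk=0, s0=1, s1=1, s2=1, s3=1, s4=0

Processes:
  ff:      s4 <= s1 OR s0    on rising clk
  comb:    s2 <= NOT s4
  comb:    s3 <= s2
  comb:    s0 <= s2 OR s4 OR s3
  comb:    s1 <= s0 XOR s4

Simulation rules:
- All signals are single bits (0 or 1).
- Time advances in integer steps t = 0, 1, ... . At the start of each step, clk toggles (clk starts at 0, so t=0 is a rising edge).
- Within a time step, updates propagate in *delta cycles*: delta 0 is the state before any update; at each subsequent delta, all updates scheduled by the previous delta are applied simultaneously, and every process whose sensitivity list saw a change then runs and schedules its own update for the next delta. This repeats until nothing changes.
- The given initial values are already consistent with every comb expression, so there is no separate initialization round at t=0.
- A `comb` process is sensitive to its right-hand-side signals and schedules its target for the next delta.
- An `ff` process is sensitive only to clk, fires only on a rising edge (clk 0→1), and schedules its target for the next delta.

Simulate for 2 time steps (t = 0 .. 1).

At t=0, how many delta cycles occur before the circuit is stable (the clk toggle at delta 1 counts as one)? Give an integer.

t0.Δ0 s1=1 s2=1 s4=0 s3=1 s0=1 clk=0
t0.Δ1 s1=1 s2=1 s4=0 s3=1 s0=1 clk=1
t0.Δ2 s1=1 s2=1 s4=1 s3=1 s0=1 clk=1
t0.Δ3 s1=0 s2=0 s4=1 s3=1 s0=1 clk=1
t0.Δ4 s1=0 s2=0 s4=1 s3=0 s0=1 clk=1
t1.Δ0 s1=0 s2=0 s4=1 s3=0 s0=1 clk=1
t1.Δ1 s1=0 s2=0 s4=1 s3=0 s0=1 clk=0

4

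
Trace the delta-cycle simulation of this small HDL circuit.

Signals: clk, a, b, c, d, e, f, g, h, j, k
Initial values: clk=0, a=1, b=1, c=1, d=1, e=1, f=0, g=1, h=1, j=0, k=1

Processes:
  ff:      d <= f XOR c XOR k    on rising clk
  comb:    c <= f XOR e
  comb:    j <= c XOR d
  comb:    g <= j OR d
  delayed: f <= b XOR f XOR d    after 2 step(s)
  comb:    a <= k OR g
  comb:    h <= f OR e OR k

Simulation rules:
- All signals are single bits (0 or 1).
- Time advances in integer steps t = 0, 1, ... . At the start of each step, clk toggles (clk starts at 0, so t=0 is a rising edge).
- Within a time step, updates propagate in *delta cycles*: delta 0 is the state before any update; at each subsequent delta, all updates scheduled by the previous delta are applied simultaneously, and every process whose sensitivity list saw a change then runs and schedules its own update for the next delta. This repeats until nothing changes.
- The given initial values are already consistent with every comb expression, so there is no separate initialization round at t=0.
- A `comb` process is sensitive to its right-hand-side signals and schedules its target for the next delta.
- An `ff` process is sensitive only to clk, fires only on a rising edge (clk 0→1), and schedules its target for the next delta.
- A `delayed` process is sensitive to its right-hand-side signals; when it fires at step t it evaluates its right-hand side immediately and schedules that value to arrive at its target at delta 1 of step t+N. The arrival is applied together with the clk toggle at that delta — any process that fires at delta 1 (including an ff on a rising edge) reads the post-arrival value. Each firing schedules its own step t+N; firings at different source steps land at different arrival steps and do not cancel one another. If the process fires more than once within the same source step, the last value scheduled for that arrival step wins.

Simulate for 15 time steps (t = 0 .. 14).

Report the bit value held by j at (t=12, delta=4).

0

t0.Δ0 j=0 clk=0 c=1 k=1 d=1 h=1 f=0 g=1 e=1 a=1 b=1
t0.Δ1 j=0 clk=1 c=1 k=1 d=1 h=1 f=0 g=1 e=1 a=1 b=1
t0.Δ2 j=0 clk=1 c=1 k=1 d=0 h=1 f=0 g=1 e=1 a=1 b=1
t0.Δ3 j=1 clk=1 c=1 k=1 d=0 h=1 f=0 g=0 e=1 a=1 b=1
t0.Δ4 j=1 clk=1 c=1 k=1 d=0 h=1 f=0 g=1 e=1 a=1 b=1
t1.Δ0 j=1 clk=1 c=1 k=1 d=0 h=1 f=0 g=1 e=1 a=1 b=1
t1.Δ1 j=1 clk=0 c=1 k=1 d=0 h=1 f=0 g=1 e=1 a=1 b=1
t2.Δ0 j=1 clk=0 c=1 k=1 d=0 h=1 f=0 g=1 e=1 a=1 b=1
t2.Δ1 j=1 clk=1 c=1 k=1 d=0 h=1 f=1 g=1 e=1 a=1 b=1
t2.Δ2 j=1 clk=1 c=0 k=1 d=1 h=1 f=1 g=1 e=1 a=1 b=1
t3.Δ0 j=1 clk=1 c=0 k=1 d=1 h=1 f=1 g=1 e=1 a=1 b=1
t3.Δ1 j=1 clk=0 c=0 k=1 d=1 h=1 f=1 g=1 e=1 a=1 b=1
t4.Δ0 j=1 clk=0 c=0 k=1 d=1 h=1 f=1 g=1 e=1 a=1 b=1
t4.Δ1 j=1 clk=1 c=0 k=1 d=1 h=1 f=1 g=1 e=1 a=1 b=1
t4.Δ2 j=1 clk=1 c=0 k=1 d=0 h=1 f=1 g=1 e=1 a=1 b=1
t4.Δ3 j=0 clk=1 c=0 k=1 d=0 h=1 f=1 g=1 e=1 a=1 b=1
t4.Δ4 j=0 clk=1 c=0 k=1 d=0 h=1 f=1 g=0 e=1 a=1 b=1
t5.Δ0 j=0 clk=1 c=0 k=1 d=0 h=1 f=1 g=0 e=1 a=1 b=1
t5.Δ1 j=0 clk=0 c=0 k=1 d=0 h=1 f=1 g=0 e=1 a=1 b=1
t6.Δ0 j=0 clk=0 c=0 k=1 d=0 h=1 f=1 g=0 e=1 a=1 b=1
t6.Δ1 j=0 clk=1 c=0 k=1 d=0 h=1 f=0 g=0 e=1 a=1 b=1
t6.Δ2 j=0 clk=1 c=1 k=1 d=1 h=1 f=0 g=0 e=1 a=1 b=1
t6.Δ3 j=0 clk=1 c=1 k=1 d=1 h=1 f=0 g=1 e=1 a=1 b=1
t7.Δ0 j=0 clk=1 c=1 k=1 d=1 h=1 f=0 g=1 e=1 a=1 b=1
t7.Δ1 j=0 clk=0 c=1 k=1 d=1 h=1 f=0 g=1 e=1 a=1 b=1
t8.Δ0 j=0 clk=0 c=1 k=1 d=1 h=1 f=0 g=1 e=1 a=1 b=1
t8.Δ1 j=0 clk=1 c=1 k=1 d=1 h=1 f=0 g=1 e=1 a=1 b=1
t8.Δ2 j=0 clk=1 c=1 k=1 d=0 h=1 f=0 g=1 e=1 a=1 b=1
t8.Δ3 j=1 clk=1 c=1 k=1 d=0 h=1 f=0 g=0 e=1 a=1 b=1
t8.Δ4 j=1 clk=1 c=1 k=1 d=0 h=1 f=0 g=1 e=1 a=1 b=1
t9.Δ0 j=1 clk=1 c=1 k=1 d=0 h=1 f=0 g=1 e=1 a=1 b=1
t9.Δ1 j=1 clk=0 c=1 k=1 d=0 h=1 f=0 g=1 e=1 a=1 b=1
t10.Δ0 j=1 clk=0 c=1 k=1 d=0 h=1 f=0 g=1 e=1 a=1 b=1
t10.Δ1 j=1 clk=1 c=1 k=1 d=0 h=1 f=1 g=1 e=1 a=1 b=1
t10.Δ2 j=1 clk=1 c=0 k=1 d=1 h=1 f=1 g=1 e=1 a=1 b=1
t11.Δ0 j=1 clk=1 c=0 k=1 d=1 h=1 f=1 g=1 e=1 a=1 b=1
t11.Δ1 j=1 clk=0 c=0 k=1 d=1 h=1 f=1 g=1 e=1 a=1 b=1
t12.Δ0 j=1 clk=0 c=0 k=1 d=1 h=1 f=1 g=1 e=1 a=1 b=1
t12.Δ1 j=1 clk=1 c=0 k=1 d=1 h=1 f=1 g=1 e=1 a=1 b=1
t12.Δ2 j=1 clk=1 c=0 k=1 d=0 h=1 f=1 g=1 e=1 a=1 b=1
t12.Δ3 j=0 clk=1 c=0 k=1 d=0 h=1 f=1 g=1 e=1 a=1 b=1
t12.Δ4 j=0 clk=1 c=0 k=1 d=0 h=1 f=1 g=0 e=1 a=1 b=1
t13.Δ0 j=0 clk=1 c=0 k=1 d=0 h=1 f=1 g=0 e=1 a=1 b=1
t13.Δ1 j=0 clk=0 c=0 k=1 d=0 h=1 f=1 g=0 e=1 a=1 b=1
t14.Δ0 j=0 clk=0 c=0 k=1 d=0 h=1 f=1 g=0 e=1 a=1 b=1
t14.Δ1 j=0 clk=1 c=0 k=1 d=0 h=1 f=0 g=0 e=1 a=1 b=1
t14.Δ2 j=0 clk=1 c=1 k=1 d=1 h=1 f=0 g=0 e=1 a=1 b=1
t14.Δ3 j=0 clk=1 c=1 k=1 d=1 h=1 f=0 g=1 e=1 a=1 b=1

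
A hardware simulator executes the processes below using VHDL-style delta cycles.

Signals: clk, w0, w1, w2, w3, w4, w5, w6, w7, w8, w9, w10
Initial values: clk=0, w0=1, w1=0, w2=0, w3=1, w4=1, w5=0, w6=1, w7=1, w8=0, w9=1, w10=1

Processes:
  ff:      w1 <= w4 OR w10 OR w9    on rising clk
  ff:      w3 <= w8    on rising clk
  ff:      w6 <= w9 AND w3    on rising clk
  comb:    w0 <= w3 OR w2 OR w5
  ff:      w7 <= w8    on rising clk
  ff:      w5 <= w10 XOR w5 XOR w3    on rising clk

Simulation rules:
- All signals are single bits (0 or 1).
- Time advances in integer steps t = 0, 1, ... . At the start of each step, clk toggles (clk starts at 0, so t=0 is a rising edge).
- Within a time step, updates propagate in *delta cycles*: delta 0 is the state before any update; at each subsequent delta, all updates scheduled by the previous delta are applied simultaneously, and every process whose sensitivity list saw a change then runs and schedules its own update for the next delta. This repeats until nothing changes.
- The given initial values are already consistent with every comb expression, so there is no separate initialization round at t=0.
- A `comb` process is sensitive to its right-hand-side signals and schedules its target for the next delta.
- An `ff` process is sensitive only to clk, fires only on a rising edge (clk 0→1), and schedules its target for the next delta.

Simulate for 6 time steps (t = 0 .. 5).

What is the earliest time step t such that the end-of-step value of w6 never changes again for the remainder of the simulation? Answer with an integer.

t0.Δ0 w8=0 w9=1 w6=1 w10=1 w4=1 w7=1 w0=1 clk=0 w3=1 w5=0 w1=0 w2=0
t0.Δ1 w8=0 w9=1 w6=1 w10=1 w4=1 w7=1 w0=1 clk=1 w3=1 w5=0 w1=0 w2=0
t0.Δ2 w8=0 w9=1 w6=1 w10=1 w4=1 w7=0 w0=1 clk=1 w3=0 w5=0 w1=1 w2=0
t0.Δ3 w8=0 w9=1 w6=1 w10=1 w4=1 w7=0 w0=0 clk=1 w3=0 w5=0 w1=1 w2=0
t1.Δ0 w8=0 w9=1 w6=1 w10=1 w4=1 w7=0 w0=0 clk=1 w3=0 w5=0 w1=1 w2=0
t1.Δ1 w8=0 w9=1 w6=1 w10=1 w4=1 w7=0 w0=0 clk=0 w3=0 w5=0 w1=1 w2=0
t2.Δ0 w8=0 w9=1 w6=1 w10=1 w4=1 w7=0 w0=0 clk=0 w3=0 w5=0 w1=1 w2=0
t2.Δ1 w8=0 w9=1 w6=1 w10=1 w4=1 w7=0 w0=0 clk=1 w3=0 w5=0 w1=1 w2=0
t2.Δ2 w8=0 w9=1 w6=0 w10=1 w4=1 w7=0 w0=0 clk=1 w3=0 w5=1 w1=1 w2=0
t2.Δ3 w8=0 w9=1 w6=0 w10=1 w4=1 w7=0 w0=1 clk=1 w3=0 w5=1 w1=1 w2=0
t3.Δ0 w8=0 w9=1 w6=0 w10=1 w4=1 w7=0 w0=1 clk=1 w3=0 w5=1 w1=1 w2=0
t3.Δ1 w8=0 w9=1 w6=0 w10=1 w4=1 w7=0 w0=1 clk=0 w3=0 w5=1 w1=1 w2=0
t4.Δ0 w8=0 w9=1 w6=0 w10=1 w4=1 w7=0 w0=1 clk=0 w3=0 w5=1 w1=1 w2=0
t4.Δ1 w8=0 w9=1 w6=0 w10=1 w4=1 w7=0 w0=1 clk=1 w3=0 w5=1 w1=1 w2=0
t4.Δ2 w8=0 w9=1 w6=0 w10=1 w4=1 w7=0 w0=1 clk=1 w3=0 w5=0 w1=1 w2=0
t4.Δ3 w8=0 w9=1 w6=0 w10=1 w4=1 w7=0 w0=0 clk=1 w3=0 w5=0 w1=1 w2=0
t5.Δ0 w8=0 w9=1 w6=0 w10=1 w4=1 w7=0 w0=0 clk=1 w3=0 w5=0 w1=1 w2=0
t5.Δ1 w8=0 w9=1 w6=0 w10=1 w4=1 w7=0 w0=0 clk=0 w3=0 w5=0 w1=1 w2=0

2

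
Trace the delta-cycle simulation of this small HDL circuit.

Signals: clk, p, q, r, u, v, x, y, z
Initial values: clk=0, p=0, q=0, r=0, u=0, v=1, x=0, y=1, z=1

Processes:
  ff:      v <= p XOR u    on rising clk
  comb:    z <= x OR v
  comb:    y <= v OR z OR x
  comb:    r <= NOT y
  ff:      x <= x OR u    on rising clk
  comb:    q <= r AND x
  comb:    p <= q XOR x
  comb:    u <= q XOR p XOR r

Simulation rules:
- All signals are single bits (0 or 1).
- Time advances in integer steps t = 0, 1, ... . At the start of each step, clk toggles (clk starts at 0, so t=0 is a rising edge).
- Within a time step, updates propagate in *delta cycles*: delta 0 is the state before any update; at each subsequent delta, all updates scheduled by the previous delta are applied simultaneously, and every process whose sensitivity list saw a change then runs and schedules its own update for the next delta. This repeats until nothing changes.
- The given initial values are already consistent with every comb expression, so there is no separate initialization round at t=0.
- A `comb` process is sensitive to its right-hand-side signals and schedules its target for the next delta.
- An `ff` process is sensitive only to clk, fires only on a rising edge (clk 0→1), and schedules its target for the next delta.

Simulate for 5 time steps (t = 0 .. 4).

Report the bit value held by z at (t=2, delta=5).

t=0 Δ0: x=0 clk=0 u=0 z=1 r=0 v=1 y=1 p=0 q=0
  Δ1: clk:0→1
  Δ2: v:1→0
  Δ3: z:1→0
  Δ4: y:1→0
  Δ5: r:0→1
  Δ6: u:0→1
  (6Δ to stable)
t=1 Δ0: x=0 clk=1 u=1 z=0 r=1 v=0 y=0 p=0 q=0
  Δ1: clk:1→0
  (1Δ to stable)
t=2 Δ0: x=0 clk=0 u=1 z=0 r=1 v=0 y=0 p=0 q=0
  Δ1: clk:0→1
  Δ2: x:0→1, v:0→1
  Δ3: z:0→1, y:0→1, p:0→1, q:0→1
  Δ4: r:1→0, p:1→0
  Δ5: q:1→0
  Δ6: u:1→0, p:0→1
  Δ7: u:0→1
  (7Δ to stable)
t=3 Δ0: x=1 clk=1 u=1 z=1 r=0 v=1 y=1 p=1 q=0
  Δ1: clk:1→0
  (1Δ to stable)
t=4 Δ0: x=1 clk=0 u=1 z=1 r=0 v=1 y=1 p=1 q=0
  Δ1: clk:0→1
  Δ2: v:1→0
  (2Δ to stable)

1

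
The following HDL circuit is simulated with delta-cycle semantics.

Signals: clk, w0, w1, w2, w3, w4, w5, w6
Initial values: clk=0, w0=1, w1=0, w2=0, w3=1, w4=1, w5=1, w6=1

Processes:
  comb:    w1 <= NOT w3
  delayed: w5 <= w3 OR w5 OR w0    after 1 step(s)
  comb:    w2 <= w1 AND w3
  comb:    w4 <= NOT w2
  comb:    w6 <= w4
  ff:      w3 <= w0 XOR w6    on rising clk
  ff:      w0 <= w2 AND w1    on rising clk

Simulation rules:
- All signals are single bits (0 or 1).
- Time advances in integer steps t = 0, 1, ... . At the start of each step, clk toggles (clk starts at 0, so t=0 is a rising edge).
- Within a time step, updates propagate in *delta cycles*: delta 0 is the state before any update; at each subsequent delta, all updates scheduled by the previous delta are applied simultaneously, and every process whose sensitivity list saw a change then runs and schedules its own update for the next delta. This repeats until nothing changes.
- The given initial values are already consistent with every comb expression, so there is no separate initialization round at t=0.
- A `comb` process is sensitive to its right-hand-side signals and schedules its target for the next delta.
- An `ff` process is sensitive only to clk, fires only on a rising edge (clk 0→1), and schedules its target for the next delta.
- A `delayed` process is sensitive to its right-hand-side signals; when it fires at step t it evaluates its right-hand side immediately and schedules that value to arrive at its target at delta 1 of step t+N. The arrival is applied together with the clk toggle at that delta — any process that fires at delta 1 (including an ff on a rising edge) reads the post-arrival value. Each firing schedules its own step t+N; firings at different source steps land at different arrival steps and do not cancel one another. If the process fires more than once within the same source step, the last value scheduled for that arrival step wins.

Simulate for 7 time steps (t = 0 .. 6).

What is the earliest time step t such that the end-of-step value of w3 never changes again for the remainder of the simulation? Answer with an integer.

[bits: w4,w2,w3,w5,clk,w6,w1,w0]
t=0: Δ0=10110101 Δ1=10111101 Δ2=10011100 Δ3=10011110 | 3Δ
t=1: Δ0=10011110 Δ1=10010110 | 1Δ
t=2: Δ0=10010110 Δ1=10011110 Δ2=10111110 Δ3=11111100 Δ4=00111100 Δ5=10111000 Δ6=10111100 | 6Δ
t=3: Δ0=10111100 Δ1=10110100 | 1Δ
t=4: Δ0=10110100 Δ1=10111100 | 1Δ
t=5: Δ0=10111100 Δ1=10110100 | 1Δ
t=6: Δ0=10110100 Δ1=10111100 | 1Δ

2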